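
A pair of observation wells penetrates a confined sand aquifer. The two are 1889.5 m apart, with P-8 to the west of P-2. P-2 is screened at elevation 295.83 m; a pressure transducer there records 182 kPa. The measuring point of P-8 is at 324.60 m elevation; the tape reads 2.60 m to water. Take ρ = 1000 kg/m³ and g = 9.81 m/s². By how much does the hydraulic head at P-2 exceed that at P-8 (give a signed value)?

Δh ≈ -7.62 m

Pressure head at P-2: ψ = P/(ρg) = 182×1000 / (1000 × 9.81) = 18.55 m.
Total head at P-2: h = z + ψ = 295.83 + 18.55 = 314.38 m.
Total head at P-8: h = 324.60 − 2.60 = 322.00 m.
Head difference: h(P-2) − h(P-8) = 314.38 − 322.00 = -7.62 m.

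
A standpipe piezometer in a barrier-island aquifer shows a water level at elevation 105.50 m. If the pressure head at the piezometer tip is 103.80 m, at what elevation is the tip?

z ≈ 1.70 m

z = h − ψ = 105.50 − 103.80 = 1.70 m.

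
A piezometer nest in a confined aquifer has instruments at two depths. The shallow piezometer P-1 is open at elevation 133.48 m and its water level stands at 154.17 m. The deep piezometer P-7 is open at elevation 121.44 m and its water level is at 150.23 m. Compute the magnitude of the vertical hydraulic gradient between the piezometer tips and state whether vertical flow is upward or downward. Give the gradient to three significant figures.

Total head at P-1: h = 154.17 m (water level in the standpipe).
Total head at P-7: h = 150.23 m.
Δh = h(P-1) − h(P-7) = 154.17 − 150.23 = 3.94 m.
Vertical separation Δz = 133.48 − 121.44 = 12.04 m.
|i_v| = |Δh| / Δz = 3.94 / 12.04 = 0.327.
Head is higher in the shallow piezometer, so vertical flow is downward (recharge condition).

|i_v| ≈ 0.327; vertical flow is downward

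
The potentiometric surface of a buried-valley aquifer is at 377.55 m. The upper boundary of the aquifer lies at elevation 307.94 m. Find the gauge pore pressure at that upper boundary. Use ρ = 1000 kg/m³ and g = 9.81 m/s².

P ≈ 683 kPa

Pressure head at the aquifer top: ψ = h − z = 377.55 − 307.94 = 69.61 m.
P = ρgψ = 1000 × 9.81 × 69.61 = 682874 Pa ≈ 683 kPa.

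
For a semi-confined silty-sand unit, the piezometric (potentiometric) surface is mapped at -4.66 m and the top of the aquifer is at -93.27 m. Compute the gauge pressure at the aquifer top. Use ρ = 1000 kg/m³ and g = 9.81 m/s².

P ≈ 869 kPa

Pressure head at the aquifer top: ψ = h − z = -4.66 − (-93.27) = 88.61 m.
P = ρgψ = 1000 × 9.81 × 88.61 = 869264 Pa ≈ 869 kPa.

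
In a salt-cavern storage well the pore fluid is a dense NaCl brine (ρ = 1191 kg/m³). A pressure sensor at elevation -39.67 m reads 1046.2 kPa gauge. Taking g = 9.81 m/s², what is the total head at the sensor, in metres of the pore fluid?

h ≈ 49.87 m

ψ = P/(ρg) = 1046.2×1000 / (1191 × 9.81) = 89.54 m.
h = z + ψ = -39.67 + 89.54 = 49.87 m.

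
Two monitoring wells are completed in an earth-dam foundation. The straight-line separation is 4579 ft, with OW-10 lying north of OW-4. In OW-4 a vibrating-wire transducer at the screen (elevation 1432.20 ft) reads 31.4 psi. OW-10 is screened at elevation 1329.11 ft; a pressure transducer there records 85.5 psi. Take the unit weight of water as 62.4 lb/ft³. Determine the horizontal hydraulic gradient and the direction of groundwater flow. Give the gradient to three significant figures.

Pressure head at OW-4: ψ = 144·P/γ = 144 × 31.4 / 62.4 = 72.46 ft.
Total head at OW-4: h = z + ψ = 1432.20 + 72.46 = 1504.66 ft.
Pressure head at OW-10: ψ = 144·P/γ = 144 × 85.5 / 62.4 = 197.31 ft.
Total head at OW-10: h = z + ψ = 1329.11 + 197.31 = 1526.42 ft.
Head difference: h(OW-4) − h(OW-10) = 1504.66 − 1526.42 = -21.76 ft.
Hydraulic gradient: i = |Δh| / L = 21.76 / 4579 = 0.00475.
Flow is from higher to lower head: from OW-10 toward OW-4, i.e. toward the south.

i ≈ 0.00475; groundwater flows toward the south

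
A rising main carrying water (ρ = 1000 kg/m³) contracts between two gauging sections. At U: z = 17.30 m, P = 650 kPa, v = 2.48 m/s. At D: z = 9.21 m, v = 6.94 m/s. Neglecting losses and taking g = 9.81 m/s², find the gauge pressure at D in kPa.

P₂ ≈ 708 kPa

Pressure head at U: ψ₁ = P₁/(ρg) = 650×1000 / (1000 × 9.81) = 66.26 m.
Velocity heads: v₁²/2g = 2.48²/19.62 = 0.313 m; v₂²/2g = 6.94²/19.62 = 2.455 m.
Total head H = z₁ + ψ₁ + v₁²/2g = 17.30 + 66.26 + 0.313 = 83.87 m.
ψ₂ = H − z₂ − v₂²/2g = 83.87 − 9.21 − 2.455 = 72.20 m.
P₂ = ρgψ₂ = 1000 × 9.81 × 72.20 ≈ 708 kPa.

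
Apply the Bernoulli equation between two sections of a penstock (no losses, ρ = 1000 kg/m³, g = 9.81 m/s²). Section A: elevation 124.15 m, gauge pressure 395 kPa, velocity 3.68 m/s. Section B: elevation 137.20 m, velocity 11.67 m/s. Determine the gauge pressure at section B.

Pressure head at A: ψ₁ = P₁/(ρg) = 395×1000 / (1000 × 9.81) = 40.27 m.
Velocity heads: v₁²/2g = 3.68²/19.62 = 0.690 m; v₂²/2g = 11.67²/19.62 = 6.941 m.
Total head H = z₁ + ψ₁ + v₁²/2g = 124.15 + 40.27 + 0.690 = 165.11 m.
ψ₂ = H − z₂ − v₂²/2g = 165.11 − 137.20 − 6.941 = 20.97 m.
P₂ = ρgψ₂ = 1000 × 9.81 × 20.97 ≈ 206 kPa.

P₂ ≈ 206 kPa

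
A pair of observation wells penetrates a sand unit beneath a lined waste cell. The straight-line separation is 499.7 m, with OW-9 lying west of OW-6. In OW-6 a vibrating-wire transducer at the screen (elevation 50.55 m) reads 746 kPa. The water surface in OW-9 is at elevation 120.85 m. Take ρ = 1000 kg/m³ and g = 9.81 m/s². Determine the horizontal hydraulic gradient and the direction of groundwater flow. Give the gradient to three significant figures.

Pressure head at OW-6: ψ = P/(ρg) = 746×1000 / (1000 × 9.81) = 76.04 m.
Total head at OW-6: h = z + ψ = 50.55 + 76.04 = 126.59 m.
Total head at OW-9: h = 120.85 m (water level in the piezometer is the total head).
Head difference: h(OW-6) − h(OW-9) = 126.59 − 120.85 = 5.74 m.
Hydraulic gradient: i = |Δh| / L = 5.74 / 499.7 = 0.0115.
Flow is from higher to lower head: from OW-6 toward OW-9, i.e. toward the west.

i ≈ 0.0115; groundwater flows toward the west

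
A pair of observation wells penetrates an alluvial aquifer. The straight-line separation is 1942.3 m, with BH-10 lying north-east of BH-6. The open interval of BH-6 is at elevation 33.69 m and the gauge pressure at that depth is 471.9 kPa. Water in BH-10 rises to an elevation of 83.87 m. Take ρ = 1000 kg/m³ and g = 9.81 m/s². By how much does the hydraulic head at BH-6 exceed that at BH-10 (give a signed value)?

Pressure head at BH-6: ψ = P/(ρg) = 471.9×1000 / (1000 × 9.81) = 48.10 m.
Total head at BH-6: h = z + ψ = 33.69 + 48.10 = 81.79 m.
Total head at BH-10: h = 83.87 m (water level in the piezometer is the total head).
Head difference: h(BH-6) − h(BH-10) = 81.79 − 83.87 = -2.08 m.

Δh ≈ -2.08 m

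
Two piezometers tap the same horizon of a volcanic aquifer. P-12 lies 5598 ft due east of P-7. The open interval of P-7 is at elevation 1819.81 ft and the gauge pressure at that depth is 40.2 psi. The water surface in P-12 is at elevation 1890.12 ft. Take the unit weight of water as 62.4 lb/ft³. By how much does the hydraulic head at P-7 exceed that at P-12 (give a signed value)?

Δh ≈ 22.46 ft

Pressure head at P-7: ψ = 144·P/γ = 144 × 40.2 / 62.4 = 92.77 ft.
Total head at P-7: h = z + ψ = 1819.81 + 92.77 = 1912.58 ft.
Total head at P-12: h = 1890.12 ft (water level in the piezometer is the total head).
Head difference: h(P-7) − h(P-12) = 1912.58 − 1890.12 = 22.46 ft.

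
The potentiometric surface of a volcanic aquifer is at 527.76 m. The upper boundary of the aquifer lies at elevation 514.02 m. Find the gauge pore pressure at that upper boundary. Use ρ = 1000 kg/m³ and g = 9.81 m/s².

P ≈ 135 kPa

Pressure head at the aquifer top: ψ = h − z = 527.76 − 514.02 = 13.74 m.
P = ρgψ = 1000 × 9.81 × 13.74 = 134789 Pa ≈ 135 kPa.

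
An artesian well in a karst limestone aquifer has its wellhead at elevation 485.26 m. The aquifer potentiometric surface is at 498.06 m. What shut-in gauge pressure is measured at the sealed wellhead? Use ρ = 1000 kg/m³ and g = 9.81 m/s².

Head above the cap: Δh = 498.06 − 485.26 = 12.80 m.
P = ρgΔh = 1000 × 9.81 × 12.80 = 125568 Pa ≈ 126 kPa.

P ≈ 126 kPa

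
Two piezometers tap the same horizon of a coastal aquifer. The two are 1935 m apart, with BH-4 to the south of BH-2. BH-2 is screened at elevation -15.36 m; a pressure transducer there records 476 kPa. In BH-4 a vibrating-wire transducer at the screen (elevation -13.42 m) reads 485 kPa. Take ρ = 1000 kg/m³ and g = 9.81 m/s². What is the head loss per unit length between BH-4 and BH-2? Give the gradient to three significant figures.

Pressure head at BH-2: ψ = P/(ρg) = 476×1000 / (1000 × 9.81) = 48.52 m.
Total head at BH-2: h = z + ψ = -15.36 + 48.52 = 33.16 m.
Pressure head at BH-4: ψ = P/(ρg) = 485×1000 / (1000 × 9.81) = 49.44 m.
Total head at BH-4: h = z + ψ = -13.42 + 49.44 = 36.02 m.
Head difference: h(BH-2) − h(BH-4) = 33.16 − 36.02 = -2.86 m.
Hydraulic gradient: i = |Δh| / L = 2.86 / 1935 = 0.00148.

i ≈ 0.00148 m/m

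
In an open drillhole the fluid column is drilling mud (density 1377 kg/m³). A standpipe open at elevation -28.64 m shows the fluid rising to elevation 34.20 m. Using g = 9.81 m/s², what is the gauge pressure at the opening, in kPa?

P ≈ 849 kPa

Pressure head ψ = h − z = 34.20 − (-28.64) = 62.84 m.
P = ρgψ = 1377 × 9.81 × 62.84 = 848866 Pa ≈ 849 kPa.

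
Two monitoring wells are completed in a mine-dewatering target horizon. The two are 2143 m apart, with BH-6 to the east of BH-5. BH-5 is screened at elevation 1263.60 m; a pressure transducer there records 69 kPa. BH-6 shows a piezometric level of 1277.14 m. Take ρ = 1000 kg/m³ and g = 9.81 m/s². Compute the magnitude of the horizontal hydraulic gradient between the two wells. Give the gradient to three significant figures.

i ≈ 0.00304

Pressure head at BH-5: ψ = P/(ρg) = 69×1000 / (1000 × 9.81) = 7.03 m.
Total head at BH-5: h = z + ψ = 1263.60 + 7.03 = 1270.63 m.
Total head at BH-6: h = 1277.14 m (water level in the piezometer is the total head).
Head difference: h(BH-5) − h(BH-6) = 1270.63 − 1277.14 = -6.51 m.
Hydraulic gradient: i = |Δh| / L = 6.51 / 2143 = 0.00304.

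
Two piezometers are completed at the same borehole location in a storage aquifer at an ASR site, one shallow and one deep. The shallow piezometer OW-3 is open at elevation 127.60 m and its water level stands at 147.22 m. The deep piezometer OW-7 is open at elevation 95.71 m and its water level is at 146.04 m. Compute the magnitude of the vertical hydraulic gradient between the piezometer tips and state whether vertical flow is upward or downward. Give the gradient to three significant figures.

|i_v| ≈ 0.0370; vertical flow is downward

Total head at OW-3: h = 147.22 m (water level in the standpipe).
Total head at OW-7: h = 146.04 m.
Δh = h(OW-3) − h(OW-7) = 147.22 − 146.04 = 1.18 m.
Vertical separation Δz = 127.60 − 95.71 = 31.89 m.
|i_v| = |Δh| / Δz = 1.18 / 31.89 = 0.0370.
Head is higher in the shallow piezometer, so vertical flow is downward (recharge condition).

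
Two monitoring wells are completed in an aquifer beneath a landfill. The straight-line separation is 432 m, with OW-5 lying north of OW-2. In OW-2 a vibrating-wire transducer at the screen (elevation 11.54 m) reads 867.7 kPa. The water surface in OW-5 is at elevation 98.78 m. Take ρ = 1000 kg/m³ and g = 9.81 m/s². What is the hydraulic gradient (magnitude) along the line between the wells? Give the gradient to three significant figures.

Pressure head at OW-2: ψ = P/(ρg) = 867.7×1000 / (1000 × 9.81) = 88.45 m.
Total head at OW-2: h = z + ψ = 11.54 + 88.45 = 99.99 m.
Total head at OW-5: h = 98.78 m (water level in the piezometer is the total head).
Head difference: h(OW-2) − h(OW-5) = 99.99 − 98.78 = 1.21 m.
Hydraulic gradient: i = |Δh| / L = 1.21 / 432 = 0.00280.

i ≈ 0.00280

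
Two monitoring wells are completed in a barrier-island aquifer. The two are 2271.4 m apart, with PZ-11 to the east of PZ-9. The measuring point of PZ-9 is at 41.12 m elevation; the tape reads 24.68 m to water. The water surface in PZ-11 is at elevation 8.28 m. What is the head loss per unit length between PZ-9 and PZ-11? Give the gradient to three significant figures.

i ≈ 0.00359 m/m

Total head at PZ-9: h = 41.12 − 24.68 = 16.44 m.
Total head at PZ-11: h = 8.28 m (water level in the piezometer is the total head).
Head difference: h(PZ-9) − h(PZ-11) = 16.44 − 8.28 = 8.16 m.
Hydraulic gradient: i = |Δh| / L = 8.16 / 2271.4 = 0.00359.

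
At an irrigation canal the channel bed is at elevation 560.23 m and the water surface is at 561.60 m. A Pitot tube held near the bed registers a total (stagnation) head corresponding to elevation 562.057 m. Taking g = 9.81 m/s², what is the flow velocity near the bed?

Near the bed, under hydrostatic conditions, the piezometric head (z + ψ) equals the free-surface elevation, 561.60 m.
Velocity head = total − piezometric = 562.057 − 561.60 = 0.457 m.
v = √(2g·h_v) = √(2 × 9.81 × 0.457) = 2.99 m/s.

v ≈ 2.99 m/s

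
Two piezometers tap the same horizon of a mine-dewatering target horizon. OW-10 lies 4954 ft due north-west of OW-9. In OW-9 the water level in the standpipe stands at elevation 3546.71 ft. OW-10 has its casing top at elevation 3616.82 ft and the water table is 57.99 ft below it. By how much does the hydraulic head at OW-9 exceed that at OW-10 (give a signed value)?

Δh ≈ -12.12 ft

Total head at OW-9: h = 3546.71 ft (water level in the piezometer is the total head).
Total head at OW-10: h = 3616.82 − 57.99 = 3558.83 ft.
Head difference: h(OW-9) − h(OW-10) = 3546.71 − 3558.83 = -12.12 ft.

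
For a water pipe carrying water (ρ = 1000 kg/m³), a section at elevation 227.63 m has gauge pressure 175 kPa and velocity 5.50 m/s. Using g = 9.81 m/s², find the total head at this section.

h ≈ 247.01 m

Pressure head ψ = P/(ρg) = 175×1000 / (1000 × 9.81) = 17.84 m.
Velocity head = v²/(2g) = 5.50² / (2 × 9.81) = 1.542 m.
h = z + ψ + v²/(2g) = 227.63 + 17.84 + 1.542 = 247.01 m.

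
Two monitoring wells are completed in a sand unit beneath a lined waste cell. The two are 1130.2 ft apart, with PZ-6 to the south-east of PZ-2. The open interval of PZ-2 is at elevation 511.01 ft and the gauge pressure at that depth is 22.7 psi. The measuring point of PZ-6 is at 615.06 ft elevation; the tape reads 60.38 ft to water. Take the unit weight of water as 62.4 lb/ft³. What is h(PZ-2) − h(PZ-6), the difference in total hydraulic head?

Δh ≈ 8.71 ft

Pressure head at PZ-2: ψ = 144·P/γ = 144 × 22.7 / 62.4 = 52.38 ft.
Total head at PZ-2: h = z + ψ = 511.01 + 52.38 = 563.39 ft.
Total head at PZ-6: h = 615.06 − 60.38 = 554.68 ft.
Head difference: h(PZ-2) − h(PZ-6) = 563.39 − 554.68 = 8.71 ft.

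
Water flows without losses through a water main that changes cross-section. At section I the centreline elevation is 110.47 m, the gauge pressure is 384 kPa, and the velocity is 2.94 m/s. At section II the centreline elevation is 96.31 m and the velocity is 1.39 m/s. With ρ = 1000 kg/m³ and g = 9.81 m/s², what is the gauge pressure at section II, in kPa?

Pressure head at I: ψ₁ = P₁/(ρg) = 384×1000 / (1000 × 9.81) = 39.14 m.
Velocity heads: v₁²/2g = 2.94²/19.62 = 0.441 m; v₂²/2g = 1.39²/19.62 = 0.098 m.
Total head H = z₁ + ψ₁ + v₁²/2g = 110.47 + 39.14 + 0.441 = 150.05 m.
ψ₂ = H − z₂ − v₂²/2g = 150.05 − 96.31 − 0.098 = 53.64 m.
P₂ = ρgψ₂ = 1000 × 9.81 × 53.64 ≈ 526 kPa.

P₂ ≈ 526 kPa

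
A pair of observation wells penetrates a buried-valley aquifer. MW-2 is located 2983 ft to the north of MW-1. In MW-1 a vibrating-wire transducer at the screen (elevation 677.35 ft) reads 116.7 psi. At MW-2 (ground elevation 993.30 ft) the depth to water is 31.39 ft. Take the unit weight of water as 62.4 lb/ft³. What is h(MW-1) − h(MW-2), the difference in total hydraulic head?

Δh ≈ -15.25 ft

Pressure head at MW-1: ψ = 144·P/γ = 144 × 116.7 / 62.4 = 269.31 ft.
Total head at MW-1: h = z + ψ = 677.35 + 269.31 = 946.66 ft.
Total head at MW-2: h = 993.30 − 31.39 = 961.91 ft.
Head difference: h(MW-1) − h(MW-2) = 946.66 − 961.91 = -15.25 ft.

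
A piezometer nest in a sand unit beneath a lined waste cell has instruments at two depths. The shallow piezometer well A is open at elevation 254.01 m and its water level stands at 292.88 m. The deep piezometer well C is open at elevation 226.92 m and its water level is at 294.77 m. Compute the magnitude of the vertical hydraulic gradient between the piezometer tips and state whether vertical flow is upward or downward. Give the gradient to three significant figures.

|i_v| ≈ 0.0698; vertical flow is upward

Total head at well A: h = 292.88 m (water level in the standpipe).
Total head at well C: h = 294.77 m.
Δh = h(well A) − h(well C) = 292.88 − 294.77 = -1.89 m.
Vertical separation Δz = 254.01 − 226.92 = 27.09 m.
|i_v| = |Δh| / Δz = 1.89 / 27.09 = 0.0698.
Head is higher in the deep piezometer, so vertical flow is upward (discharge condition).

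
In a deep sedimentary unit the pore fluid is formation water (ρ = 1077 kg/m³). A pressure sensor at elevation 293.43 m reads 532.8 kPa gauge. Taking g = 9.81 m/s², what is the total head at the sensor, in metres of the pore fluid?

ψ = P/(ρg) = 532.8×1000 / (1077 × 9.81) = 50.43 m.
h = z + ψ = 293.43 + 50.43 = 343.86 m.

h ≈ 343.86 m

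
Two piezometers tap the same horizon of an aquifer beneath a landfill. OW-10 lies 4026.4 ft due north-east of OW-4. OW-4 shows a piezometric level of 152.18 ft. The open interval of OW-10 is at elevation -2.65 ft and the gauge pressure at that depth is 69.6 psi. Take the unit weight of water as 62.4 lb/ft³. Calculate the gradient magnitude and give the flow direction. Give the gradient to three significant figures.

i ≈ 0.00144; groundwater flows toward the south-west

Total head at OW-4: h = 152.18 ft (water level in the piezometer is the total head).
Pressure head at OW-10: ψ = 144·P/γ = 144 × 69.6 / 62.4 = 160.62 ft.
Total head at OW-10: h = z + ψ = -2.65 + 160.62 = 157.97 ft.
Head difference: h(OW-4) − h(OW-10) = 152.18 − 157.97 = -5.79 ft.
Hydraulic gradient: i = |Δh| / L = 5.79 / 4026.4 = 0.00144.
Flow is from higher to lower head: from OW-10 toward OW-4, i.e. toward the south-west.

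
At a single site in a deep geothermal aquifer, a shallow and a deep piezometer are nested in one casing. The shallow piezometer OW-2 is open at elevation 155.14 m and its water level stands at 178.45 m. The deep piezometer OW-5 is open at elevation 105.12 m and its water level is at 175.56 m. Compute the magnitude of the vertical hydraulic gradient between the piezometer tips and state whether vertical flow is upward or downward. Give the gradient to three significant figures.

Total head at OW-2: h = 178.45 m (water level in the standpipe).
Total head at OW-5: h = 175.56 m.
Δh = h(OW-2) − h(OW-5) = 178.45 − 175.56 = 2.89 m.
Vertical separation Δz = 155.14 − 105.12 = 50.02 m.
|i_v| = |Δh| / Δz = 2.89 / 50.02 = 0.0578.
Head is higher in the shallow piezometer, so vertical flow is downward (recharge condition).

|i_v| ≈ 0.0578; vertical flow is downward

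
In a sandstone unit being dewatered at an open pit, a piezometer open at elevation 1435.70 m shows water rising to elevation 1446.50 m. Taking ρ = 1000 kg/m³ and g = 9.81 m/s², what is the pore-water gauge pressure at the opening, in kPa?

Pressure head ψ = h − z = 1446.50 − 1435.70 = 10.80 m.
P = ρgψ = 1000 × 9.81 × 10.80 = 105948 Pa ≈ 106 kPa.

P ≈ 106 kPa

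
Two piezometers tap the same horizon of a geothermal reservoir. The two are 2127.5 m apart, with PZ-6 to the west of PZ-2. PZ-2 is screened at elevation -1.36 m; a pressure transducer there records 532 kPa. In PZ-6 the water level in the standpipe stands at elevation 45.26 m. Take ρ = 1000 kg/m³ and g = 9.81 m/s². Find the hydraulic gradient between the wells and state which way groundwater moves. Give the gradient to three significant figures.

i ≈ 0.00358; groundwater flows toward the west

Pressure head at PZ-2: ψ = P/(ρg) = 532×1000 / (1000 × 9.81) = 54.23 m.
Total head at PZ-2: h = z + ψ = -1.36 + 54.23 = 52.87 m.
Total head at PZ-6: h = 45.26 m (water level in the piezometer is the total head).
Head difference: h(PZ-2) − h(PZ-6) = 52.87 − 45.26 = 7.61 m.
Hydraulic gradient: i = |Δh| / L = 7.61 / 2127.5 = 0.00358.
Flow is from higher to lower head: from PZ-2 toward PZ-6, i.e. toward the west.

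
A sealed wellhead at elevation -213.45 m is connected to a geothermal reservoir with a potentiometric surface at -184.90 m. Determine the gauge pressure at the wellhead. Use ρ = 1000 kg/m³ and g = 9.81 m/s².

P ≈ 280 kPa

Head above the cap: Δh = -184.90 − (-213.45) = 28.55 m.
P = ρgΔh = 1000 × 9.81 × 28.55 = 280076 Pa ≈ 280 kPa.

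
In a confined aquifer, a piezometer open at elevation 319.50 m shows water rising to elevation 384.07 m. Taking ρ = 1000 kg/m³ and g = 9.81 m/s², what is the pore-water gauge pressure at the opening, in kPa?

P ≈ 633 kPa

Pressure head ψ = h − z = 384.07 − 319.50 = 64.57 m.
P = ρgψ = 1000 × 9.81 × 64.57 = 633432 Pa ≈ 633 kPa.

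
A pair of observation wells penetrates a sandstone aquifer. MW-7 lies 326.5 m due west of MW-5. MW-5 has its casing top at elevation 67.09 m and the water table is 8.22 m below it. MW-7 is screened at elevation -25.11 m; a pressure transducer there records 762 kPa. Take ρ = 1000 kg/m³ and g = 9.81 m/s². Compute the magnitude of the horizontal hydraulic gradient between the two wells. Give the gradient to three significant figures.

Total head at MW-5: h = 67.09 − 8.22 = 58.87 m.
Pressure head at MW-7: ψ = P/(ρg) = 762×1000 / (1000 × 9.81) = 77.68 m.
Total head at MW-7: h = z + ψ = -25.11 + 77.68 = 52.57 m.
Head difference: h(MW-5) − h(MW-7) = 58.87 − 52.57 = 6.30 m.
Hydraulic gradient: i = |Δh| / L = 6.30 / 326.5 = 0.0193.

i ≈ 0.0193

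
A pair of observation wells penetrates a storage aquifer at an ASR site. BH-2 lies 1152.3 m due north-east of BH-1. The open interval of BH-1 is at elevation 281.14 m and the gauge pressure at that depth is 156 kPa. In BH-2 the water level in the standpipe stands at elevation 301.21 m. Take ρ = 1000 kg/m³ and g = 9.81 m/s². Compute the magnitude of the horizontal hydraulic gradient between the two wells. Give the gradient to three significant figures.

i ≈ 0.00362

Pressure head at BH-1: ψ = P/(ρg) = 156×1000 / (1000 × 9.81) = 15.90 m.
Total head at BH-1: h = z + ψ = 281.14 + 15.90 = 297.04 m.
Total head at BH-2: h = 301.21 m (water level in the piezometer is the total head).
Head difference: h(BH-1) − h(BH-2) = 297.04 − 301.21 = -4.17 m.
Hydraulic gradient: i = |Δh| / L = 4.17 / 1152.3 = 0.00362.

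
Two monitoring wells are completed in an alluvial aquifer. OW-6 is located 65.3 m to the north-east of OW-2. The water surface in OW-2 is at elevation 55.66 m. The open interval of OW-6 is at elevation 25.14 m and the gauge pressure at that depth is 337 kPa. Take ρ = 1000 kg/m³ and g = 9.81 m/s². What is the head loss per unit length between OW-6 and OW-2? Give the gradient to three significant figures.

i ≈ 0.0587 m/m

Total head at OW-2: h = 55.66 m (water level in the piezometer is the total head).
Pressure head at OW-6: ψ = P/(ρg) = 337×1000 / (1000 × 9.81) = 34.35 m.
Total head at OW-6: h = z + ψ = 25.14 + 34.35 = 59.49 m.
Head difference: h(OW-2) − h(OW-6) = 55.66 − 59.49 = -3.83 m.
Hydraulic gradient: i = |Δh| / L = 3.83 / 65.3 = 0.0587.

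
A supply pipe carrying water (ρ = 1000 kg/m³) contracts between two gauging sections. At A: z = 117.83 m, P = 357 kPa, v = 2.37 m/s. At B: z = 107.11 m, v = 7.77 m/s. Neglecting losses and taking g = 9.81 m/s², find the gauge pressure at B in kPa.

P₂ ≈ 435 kPa

Pressure head at A: ψ₁ = P₁/(ρg) = 357×1000 / (1000 × 9.81) = 36.39 m.
Velocity heads: v₁²/2g = 2.37²/19.62 = 0.286 m; v₂²/2g = 7.77²/19.62 = 3.077 m.
Total head H = z₁ + ψ₁ + v₁²/2g = 117.83 + 36.39 + 0.286 = 154.51 m.
ψ₂ = H − z₂ − v₂²/2g = 154.51 − 107.11 − 3.077 = 44.32 m.
P₂ = ρgψ₂ = 1000 × 9.81 × 44.32 ≈ 435 kPa.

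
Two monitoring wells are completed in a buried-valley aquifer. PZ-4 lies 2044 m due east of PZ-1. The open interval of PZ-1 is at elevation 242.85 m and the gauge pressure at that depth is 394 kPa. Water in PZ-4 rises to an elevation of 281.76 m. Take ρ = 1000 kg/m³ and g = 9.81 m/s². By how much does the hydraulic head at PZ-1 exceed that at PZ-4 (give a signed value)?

Pressure head at PZ-1: ψ = P/(ρg) = 394×1000 / (1000 × 9.81) = 40.16 m.
Total head at PZ-1: h = z + ψ = 242.85 + 40.16 = 283.01 m.
Total head at PZ-4: h = 281.76 m (water level in the piezometer is the total head).
Head difference: h(PZ-1) − h(PZ-4) = 283.01 − 281.76 = 1.25 m.

Δh ≈ 1.25 m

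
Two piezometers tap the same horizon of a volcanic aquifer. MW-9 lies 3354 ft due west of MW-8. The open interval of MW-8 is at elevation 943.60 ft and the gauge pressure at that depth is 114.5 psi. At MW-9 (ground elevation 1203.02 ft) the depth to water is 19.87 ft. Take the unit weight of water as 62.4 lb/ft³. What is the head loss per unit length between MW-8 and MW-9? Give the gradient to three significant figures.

Pressure head at MW-8: ψ = 144·P/γ = 144 × 114.5 / 62.4 = 264.23 ft.
Total head at MW-8: h = z + ψ = 943.60 + 264.23 = 1207.83 ft.
Total head at MW-9: h = 1203.02 − 19.87 = 1183.15 ft.
Head difference: h(MW-8) − h(MW-9) = 1207.83 − 1183.15 = 24.68 ft.
Hydraulic gradient: i = |Δh| / L = 24.68 / 3354 = 0.00736.

i ≈ 0.00736 ft/ft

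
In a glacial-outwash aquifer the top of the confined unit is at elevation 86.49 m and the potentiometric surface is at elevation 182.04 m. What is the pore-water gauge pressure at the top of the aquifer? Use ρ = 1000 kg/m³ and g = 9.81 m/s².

P ≈ 937 kPa

Pressure head at the aquifer top: ψ = h − z = 182.04 − 86.49 = 95.55 m.
P = ρgψ = 1000 × 9.81 × 95.55 = 937346 Pa ≈ 937 kPa.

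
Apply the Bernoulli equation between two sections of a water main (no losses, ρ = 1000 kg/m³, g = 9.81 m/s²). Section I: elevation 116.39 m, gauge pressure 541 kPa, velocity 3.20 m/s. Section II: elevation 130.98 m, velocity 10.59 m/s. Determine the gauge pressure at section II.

P₂ ≈ 347 kPa

Pressure head at I: ψ₁ = P₁/(ρg) = 541×1000 / (1000 × 9.81) = 55.15 m.
Velocity heads: v₁²/2g = 3.20²/19.62 = 0.522 m; v₂²/2g = 10.59²/19.62 = 5.716 m.
Total head H = z₁ + ψ₁ + v₁²/2g = 116.39 + 55.15 + 0.522 = 172.06 m.
ψ₂ = H − z₂ − v₂²/2g = 172.06 − 130.98 − 5.716 = 35.36 m.
P₂ = ρgψ₂ = 1000 × 9.81 × 35.36 ≈ 347 kPa.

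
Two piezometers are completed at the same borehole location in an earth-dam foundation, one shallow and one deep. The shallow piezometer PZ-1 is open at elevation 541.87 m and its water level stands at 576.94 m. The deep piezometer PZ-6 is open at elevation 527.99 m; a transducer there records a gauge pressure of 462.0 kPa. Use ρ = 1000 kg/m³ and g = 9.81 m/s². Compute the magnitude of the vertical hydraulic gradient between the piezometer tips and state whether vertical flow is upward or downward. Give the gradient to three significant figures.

Total head at PZ-1: h = 576.94 m (water level in the standpipe).
Pressure head at PZ-6: ψ = P/(ρg) = 462.0×1000 / (1000 × 9.81) = 47.09 m.
Total head at PZ-6: h = z + ψ = 527.99 + 47.09 = 575.08 m.
Δh = h(PZ-1) − h(PZ-6) = 576.94 − 575.08 = 1.86 m.
Vertical separation Δz = 541.87 − 527.99 = 13.88 m.
|i_v| = |Δh| / Δz = 1.86 / 13.88 = 0.134.
Head is higher in the shallow piezometer, so vertical flow is downward (recharge condition).

|i_v| ≈ 0.134; vertical flow is downward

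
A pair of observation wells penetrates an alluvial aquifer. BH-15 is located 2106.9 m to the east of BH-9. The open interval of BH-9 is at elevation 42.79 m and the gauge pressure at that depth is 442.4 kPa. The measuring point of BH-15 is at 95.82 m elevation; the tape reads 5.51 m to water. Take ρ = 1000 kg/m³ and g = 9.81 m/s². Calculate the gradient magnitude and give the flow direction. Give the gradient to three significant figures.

i ≈ 0.00115; groundwater flows toward the west

Pressure head at BH-9: ψ = P/(ρg) = 442.4×1000 / (1000 × 9.81) = 45.10 m.
Total head at BH-9: h = z + ψ = 42.79 + 45.10 = 87.89 m.
Total head at BH-15: h = 95.82 − 5.51 = 90.31 m.
Head difference: h(BH-9) − h(BH-15) = 87.89 − 90.31 = -2.42 m.
Hydraulic gradient: i = |Δh| / L = 2.42 / 2106.9 = 0.00115.
Flow is from higher to lower head: from BH-15 toward BH-9, i.e. toward the west.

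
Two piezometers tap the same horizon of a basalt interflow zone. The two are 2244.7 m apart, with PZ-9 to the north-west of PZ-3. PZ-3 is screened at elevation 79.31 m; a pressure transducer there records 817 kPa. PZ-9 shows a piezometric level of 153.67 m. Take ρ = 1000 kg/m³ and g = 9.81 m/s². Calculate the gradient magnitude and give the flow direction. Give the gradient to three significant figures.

i ≈ 0.00397; groundwater flows toward the north-west

Pressure head at PZ-3: ψ = P/(ρg) = 817×1000 / (1000 × 9.81) = 83.28 m.
Total head at PZ-3: h = z + ψ = 79.31 + 83.28 = 162.59 m.
Total head at PZ-9: h = 153.67 m (water level in the piezometer is the total head).
Head difference: h(PZ-3) − h(PZ-9) = 162.59 − 153.67 = 8.92 m.
Hydraulic gradient: i = |Δh| / L = 8.92 / 2244.7 = 0.00397.
Flow is from higher to lower head: from PZ-3 toward PZ-9, i.e. toward the north-west.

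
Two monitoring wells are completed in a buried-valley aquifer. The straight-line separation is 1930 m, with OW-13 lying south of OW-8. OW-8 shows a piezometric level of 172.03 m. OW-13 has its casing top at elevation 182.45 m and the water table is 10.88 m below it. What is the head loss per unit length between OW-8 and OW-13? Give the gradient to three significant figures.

i ≈ 0.000238 m/m

Total head at OW-8: h = 172.03 m (water level in the piezometer is the total head).
Total head at OW-13: h = 182.45 − 10.88 = 171.57 m.
Head difference: h(OW-8) − h(OW-13) = 172.03 − 171.57 = 0.46 m.
Hydraulic gradient: i = |Δh| / L = 0.46 / 1930 = 0.000238.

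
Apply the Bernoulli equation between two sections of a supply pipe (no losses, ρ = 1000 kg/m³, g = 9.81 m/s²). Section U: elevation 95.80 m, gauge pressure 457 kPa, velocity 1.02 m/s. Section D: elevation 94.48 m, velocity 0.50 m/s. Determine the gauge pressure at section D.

P₂ ≈ 470 kPa

Pressure head at U: ψ₁ = P₁/(ρg) = 457×1000 / (1000 × 9.81) = 46.59 m.
Velocity heads: v₁²/2g = 1.02²/19.62 = 0.053 m; v₂²/2g = 0.50²/19.62 = 0.013 m.
Total head H = z₁ + ψ₁ + v₁²/2g = 95.80 + 46.59 + 0.053 = 142.44 m.
ψ₂ = H − z₂ − v₂²/2g = 142.44 − 94.48 − 0.013 = 47.95 m.
P₂ = ρgψ₂ = 1000 × 9.81 × 47.95 ≈ 470 kPa.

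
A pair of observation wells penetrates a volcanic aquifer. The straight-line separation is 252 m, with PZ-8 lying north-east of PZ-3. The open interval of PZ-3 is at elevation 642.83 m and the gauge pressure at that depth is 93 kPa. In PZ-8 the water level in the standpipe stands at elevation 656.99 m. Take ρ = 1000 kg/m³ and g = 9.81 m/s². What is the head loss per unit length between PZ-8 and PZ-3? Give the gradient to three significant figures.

i ≈ 0.0186 m/m

Pressure head at PZ-3: ψ = P/(ρg) = 93×1000 / (1000 × 9.81) = 9.48 m.
Total head at PZ-3: h = z + ψ = 642.83 + 9.48 = 652.31 m.
Total head at PZ-8: h = 656.99 m (water level in the piezometer is the total head).
Head difference: h(PZ-3) − h(PZ-8) = 652.31 − 656.99 = -4.68 m.
Hydraulic gradient: i = |Δh| / L = 4.68 / 252 = 0.0186.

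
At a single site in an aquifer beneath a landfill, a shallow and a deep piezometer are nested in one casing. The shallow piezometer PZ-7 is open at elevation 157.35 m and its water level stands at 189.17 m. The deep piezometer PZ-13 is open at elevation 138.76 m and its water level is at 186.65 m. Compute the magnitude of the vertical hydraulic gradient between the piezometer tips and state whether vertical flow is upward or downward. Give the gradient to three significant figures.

Total head at PZ-7: h = 189.17 m (water level in the standpipe).
Total head at PZ-13: h = 186.65 m.
Δh = h(PZ-7) − h(PZ-13) = 189.17 − 186.65 = 2.52 m.
Vertical separation Δz = 157.35 − 138.76 = 18.59 m.
|i_v| = |Δh| / Δz = 2.52 / 18.59 = 0.136.
Head is higher in the shallow piezometer, so vertical flow is downward (recharge condition).

|i_v| ≈ 0.136; vertical flow is downward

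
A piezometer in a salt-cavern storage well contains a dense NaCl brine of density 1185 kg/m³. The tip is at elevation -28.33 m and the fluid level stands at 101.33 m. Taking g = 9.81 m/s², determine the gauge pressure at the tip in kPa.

Pressure head ψ = h − z = 101.33 − (-28.33) = 129.66 m.
P = ρgψ = 1185 × 9.81 × 129.66 = 1507278 Pa ≈ 1510 kPa.

P ≈ 1510 kPa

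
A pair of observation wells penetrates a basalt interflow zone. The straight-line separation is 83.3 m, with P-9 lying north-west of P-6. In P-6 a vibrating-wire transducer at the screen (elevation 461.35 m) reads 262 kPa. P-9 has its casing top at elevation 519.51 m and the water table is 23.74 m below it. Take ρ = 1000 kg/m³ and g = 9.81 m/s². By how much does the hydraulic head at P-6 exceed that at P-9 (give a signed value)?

Δh ≈ -7.71 m

Pressure head at P-6: ψ = P/(ρg) = 262×1000 / (1000 × 9.81) = 26.71 m.
Total head at P-6: h = z + ψ = 461.35 + 26.71 = 488.06 m.
Total head at P-9: h = 519.51 − 23.74 = 495.77 m.
Head difference: h(P-6) − h(P-9) = 488.06 − 495.77 = -7.71 m.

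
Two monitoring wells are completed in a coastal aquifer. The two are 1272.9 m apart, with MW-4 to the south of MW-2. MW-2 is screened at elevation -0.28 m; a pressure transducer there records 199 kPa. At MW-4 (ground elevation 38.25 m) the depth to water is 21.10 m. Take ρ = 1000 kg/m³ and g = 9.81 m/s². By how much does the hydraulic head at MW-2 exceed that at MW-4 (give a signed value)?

Δh ≈ 2.86 m

Pressure head at MW-2: ψ = P/(ρg) = 199×1000 / (1000 × 9.81) = 20.29 m.
Total head at MW-2: h = z + ψ = -0.28 + 20.29 = 20.01 m.
Total head at MW-4: h = 38.25 − 21.10 = 17.15 m.
Head difference: h(MW-2) − h(MW-4) = 20.01 − 17.15 = 2.86 m.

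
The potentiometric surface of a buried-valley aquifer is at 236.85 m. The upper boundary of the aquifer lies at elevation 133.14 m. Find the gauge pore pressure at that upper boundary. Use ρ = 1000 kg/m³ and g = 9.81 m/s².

Pressure head at the aquifer top: ψ = h − z = 236.85 − 133.14 = 103.71 m.
P = ρgψ = 1000 × 9.81 × 103.71 = 1017395 Pa ≈ 1020 kPa.

P ≈ 1020 kPa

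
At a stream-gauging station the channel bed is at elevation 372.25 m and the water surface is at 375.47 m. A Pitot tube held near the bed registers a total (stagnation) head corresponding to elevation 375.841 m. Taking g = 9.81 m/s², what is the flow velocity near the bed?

v ≈ 2.70 m/s

Near the bed, under hydrostatic conditions, the piezometric head (z + ψ) equals the free-surface elevation, 375.47 m.
Velocity head = total − piezometric = 375.841 − 375.47 = 0.371 m.
v = √(2g·h_v) = √(2 × 9.81 × 0.371) = 2.70 m/s.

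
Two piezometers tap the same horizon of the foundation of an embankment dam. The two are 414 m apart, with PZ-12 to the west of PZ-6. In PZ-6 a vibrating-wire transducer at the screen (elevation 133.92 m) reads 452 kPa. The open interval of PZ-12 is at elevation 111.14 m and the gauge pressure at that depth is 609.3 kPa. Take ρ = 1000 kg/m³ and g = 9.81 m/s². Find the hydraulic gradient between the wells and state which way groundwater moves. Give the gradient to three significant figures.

i ≈ 0.0163; groundwater flows toward the west

Pressure head at PZ-6: ψ = P/(ρg) = 452×1000 / (1000 × 9.81) = 46.08 m.
Total head at PZ-6: h = z + ψ = 133.92 + 46.08 = 180.00 m.
Pressure head at PZ-12: ψ = P/(ρg) = 609.3×1000 / (1000 × 9.81) = 62.11 m.
Total head at PZ-12: h = z + ψ = 111.14 + 62.11 = 173.25 m.
Head difference: h(PZ-6) − h(PZ-12) = 180.00 − 173.25 = 6.75 m.
Hydraulic gradient: i = |Δh| / L = 6.75 / 414 = 0.0163.
Flow is from higher to lower head: from PZ-6 toward PZ-12, i.e. toward the west.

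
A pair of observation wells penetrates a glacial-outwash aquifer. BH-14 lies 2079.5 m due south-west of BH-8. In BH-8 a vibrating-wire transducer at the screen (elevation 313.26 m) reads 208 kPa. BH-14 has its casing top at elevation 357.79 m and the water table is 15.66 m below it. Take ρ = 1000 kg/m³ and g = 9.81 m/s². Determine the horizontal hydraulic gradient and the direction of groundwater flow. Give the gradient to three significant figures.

i ≈ 0.00369; groundwater flows toward the north-east

Pressure head at BH-8: ψ = P/(ρg) = 208×1000 / (1000 × 9.81) = 21.20 m.
Total head at BH-8: h = z + ψ = 313.26 + 21.20 = 334.46 m.
Total head at BH-14: h = 357.79 − 15.66 = 342.13 m.
Head difference: h(BH-8) − h(BH-14) = 334.46 − 342.13 = -7.67 m.
Hydraulic gradient: i = |Δh| / L = 7.67 / 2079.5 = 0.00369.
Flow is from higher to lower head: from BH-14 toward BH-8, i.e. toward the north-east.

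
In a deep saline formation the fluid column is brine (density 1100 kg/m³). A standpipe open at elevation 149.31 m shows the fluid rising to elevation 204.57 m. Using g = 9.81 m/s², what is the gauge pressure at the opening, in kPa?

Pressure head ψ = h − z = 204.57 − 149.31 = 55.26 m.
P = ρgψ = 1100 × 9.81 × 55.26 = 596311 Pa ≈ 596 kPa.

P ≈ 596 kPa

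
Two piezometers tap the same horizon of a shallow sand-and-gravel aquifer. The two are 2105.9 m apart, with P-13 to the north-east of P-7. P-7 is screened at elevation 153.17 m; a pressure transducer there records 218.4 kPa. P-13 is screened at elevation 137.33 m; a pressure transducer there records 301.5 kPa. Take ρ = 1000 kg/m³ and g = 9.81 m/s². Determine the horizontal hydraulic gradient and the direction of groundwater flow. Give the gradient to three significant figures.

i ≈ 0.00350; groundwater flows toward the north-east

Pressure head at P-7: ψ = P/(ρg) = 218.4×1000 / (1000 × 9.81) = 22.26 m.
Total head at P-7: h = z + ψ = 153.17 + 22.26 = 175.43 m.
Pressure head at P-13: ψ = P/(ρg) = 301.5×1000 / (1000 × 9.81) = 30.73 m.
Total head at P-13: h = z + ψ = 137.33 + 30.73 = 168.06 m.
Head difference: h(P-7) − h(P-13) = 175.43 − 168.06 = 7.37 m.
Hydraulic gradient: i = |Δh| / L = 7.37 / 2105.9 = 0.00350.
Flow is from higher to lower head: from P-7 toward P-13, i.e. toward the north-east.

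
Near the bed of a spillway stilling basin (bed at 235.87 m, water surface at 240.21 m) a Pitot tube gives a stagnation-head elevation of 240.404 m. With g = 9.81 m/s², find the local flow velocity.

v ≈ 1.95 m/s

Near the bed, under hydrostatic conditions, the piezometric head (z + ψ) equals the free-surface elevation, 240.21 m.
Velocity head = total − piezometric = 240.404 − 240.21 = 0.194 m.
v = √(2g·h_v) = √(2 × 9.81 × 0.194) = 1.95 m/s.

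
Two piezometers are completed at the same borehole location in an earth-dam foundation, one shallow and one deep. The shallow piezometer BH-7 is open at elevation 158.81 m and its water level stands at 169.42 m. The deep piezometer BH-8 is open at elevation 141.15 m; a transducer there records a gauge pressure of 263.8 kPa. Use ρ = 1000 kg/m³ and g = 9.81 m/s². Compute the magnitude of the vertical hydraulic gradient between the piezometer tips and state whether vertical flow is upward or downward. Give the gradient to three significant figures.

Total head at BH-7: h = 169.42 m (water level in the standpipe).
Pressure head at BH-8: ψ = P/(ρg) = 263.8×1000 / (1000 × 9.81) = 26.89 m.
Total head at BH-8: h = z + ψ = 141.15 + 26.89 = 168.04 m.
Δh = h(BH-7) − h(BH-8) = 169.42 − 168.04 = 1.38 m.
Vertical separation Δz = 158.81 − 141.15 = 17.66 m.
|i_v| = |Δh| / Δz = 1.38 / 17.66 = 0.0781.
Head is higher in the shallow piezometer, so vertical flow is downward (recharge condition).

|i_v| ≈ 0.0781; vertical flow is downward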